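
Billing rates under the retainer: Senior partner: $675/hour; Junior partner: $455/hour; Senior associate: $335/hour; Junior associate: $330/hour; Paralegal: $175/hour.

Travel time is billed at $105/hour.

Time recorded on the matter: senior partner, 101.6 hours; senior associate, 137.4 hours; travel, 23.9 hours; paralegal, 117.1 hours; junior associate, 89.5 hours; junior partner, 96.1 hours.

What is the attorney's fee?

$210,871.50

Senior partner: 101.6 × $675 = $68,580.00
Junior partner: 96.1 × $455 = $43,725.50
Senior associate: 137.4 × $335 = $46,029.00
Junior associate: 89.5 × $330 = $29,535.00
Paralegal: 117.1 × $175 = $20,492.50
Subtotal: $68,580.00 + $43,725.50 + $46,029.00 + $29,535.00 + $20,492.50 = $208,362.00
Travel: 23.9 × $105 = $2,509.50
Total: $208,362.00 + $2,509.50 = $210,871.50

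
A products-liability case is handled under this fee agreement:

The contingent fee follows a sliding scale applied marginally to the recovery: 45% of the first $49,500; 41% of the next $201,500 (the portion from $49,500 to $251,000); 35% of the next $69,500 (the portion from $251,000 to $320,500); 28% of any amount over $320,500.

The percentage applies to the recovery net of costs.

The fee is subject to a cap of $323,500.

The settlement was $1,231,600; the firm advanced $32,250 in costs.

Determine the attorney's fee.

$323,500.00

Fee base (net of costs): $1,231,600 − $32,250 = $1,199,350
First $49,500 at 45% = $22,275.00
Next $201,500 at 41% = $82,615.00
Next $69,500 at 35% = $24,325.00
Remaining $878,850 at 28% = $246,078.00
Fee: $22,275.00 + $82,615.00 + $24,325.00 + $246,078.00 = $375,293.00
$375,293.00 exceeds the $323,500 cap, so the fee is capped at $323,500.00.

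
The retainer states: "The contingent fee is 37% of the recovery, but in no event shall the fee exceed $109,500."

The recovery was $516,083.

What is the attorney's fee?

$109,500.00

37% of $516,083 = $190,950.71
That exceeds the $109,500 cap, so the fee is capped at $109,500.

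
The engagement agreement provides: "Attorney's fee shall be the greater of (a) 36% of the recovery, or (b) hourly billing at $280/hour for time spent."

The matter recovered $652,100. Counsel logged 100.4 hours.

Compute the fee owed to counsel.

$234,756.00

(a) 36% of $652,100 = $234,756.00
(b) 100.4 × $280 = $28,112.00
The greater is (a): $234,756.00.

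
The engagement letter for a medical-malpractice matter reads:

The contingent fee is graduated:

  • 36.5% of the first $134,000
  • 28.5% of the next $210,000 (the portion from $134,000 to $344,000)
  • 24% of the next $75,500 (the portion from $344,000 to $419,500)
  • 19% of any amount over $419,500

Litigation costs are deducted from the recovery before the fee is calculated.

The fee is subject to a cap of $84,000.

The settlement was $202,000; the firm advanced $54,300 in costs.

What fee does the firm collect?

$52,814.50

Fee base (net of costs): $202,000 − $54,300 = $147,700
First $134,000 at 36.5% = $48,910.00
Remaining $13,700 at 28.5% = $3,904.50
Fee: $48,910.00 + $3,904.50 = $52,814.50
$52,814.50 is under the $84,000 cap.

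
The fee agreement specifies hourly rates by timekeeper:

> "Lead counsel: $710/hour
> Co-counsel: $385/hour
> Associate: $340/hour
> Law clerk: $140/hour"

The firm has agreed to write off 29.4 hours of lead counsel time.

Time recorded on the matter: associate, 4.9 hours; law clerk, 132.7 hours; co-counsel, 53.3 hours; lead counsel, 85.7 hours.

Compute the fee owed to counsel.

$80,737.50

Lead counsel: 85.7 × $710 = $60,847.00
Co-counsel: 53.3 × $385 = $20,520.50
Associate: 4.9 × $340 = $1,666.00
Law clerk: 132.7 × $140 = $18,578.00
Subtotal: $101,611.50
Write-off: 29.4 × $710 = $20,874.00
Total: $101,611.50 − $20,874.00 = $80,737.50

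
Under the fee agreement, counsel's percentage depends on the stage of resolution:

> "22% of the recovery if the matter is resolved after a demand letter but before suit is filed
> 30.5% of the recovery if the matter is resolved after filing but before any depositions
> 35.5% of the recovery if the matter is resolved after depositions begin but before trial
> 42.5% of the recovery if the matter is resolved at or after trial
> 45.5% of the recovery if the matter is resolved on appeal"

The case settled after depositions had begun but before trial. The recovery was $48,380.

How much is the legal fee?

The matter settled after depositions had begun but before trial, so the 35.5% rate applies.
$48,380 × 35.5% = $17,174.90

$17,174.90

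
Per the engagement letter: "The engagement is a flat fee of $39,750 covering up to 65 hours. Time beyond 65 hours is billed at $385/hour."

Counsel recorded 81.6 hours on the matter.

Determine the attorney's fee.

$46,141.00

Flat fee: $39,750.00
Excess hours: 81.6 − 65 = 16.6
Overrun: 16.6 × $385 = $6,391.00
Total: $39,750.00 + $6,391.00 = $46,141.00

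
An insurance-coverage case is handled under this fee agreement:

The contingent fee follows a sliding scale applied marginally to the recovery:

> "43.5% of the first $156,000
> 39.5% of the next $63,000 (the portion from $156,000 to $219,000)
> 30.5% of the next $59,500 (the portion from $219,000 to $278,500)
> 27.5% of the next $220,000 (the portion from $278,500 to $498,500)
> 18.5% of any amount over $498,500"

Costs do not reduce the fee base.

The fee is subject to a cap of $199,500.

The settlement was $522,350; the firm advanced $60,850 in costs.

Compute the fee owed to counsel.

$175,804.75

Fee base is the gross recovery, $522,350; costs are reimbursed separately.
First $156,000 at 43.5% = $67,860.00
Next $63,000 at 39.5% = $24,885.00
Next $59,500 at 30.5% = $18,147.50
Next $220,000 at 27.5% = $60,500.00
Remaining $23,850 at 18.5% = $4,412.25
Fee: $67,860.00 + $24,885.00 + $18,147.50 + $60,500.00 + $4,412.25 = $175,804.75
$175,804.75 is under the $199,500 cap.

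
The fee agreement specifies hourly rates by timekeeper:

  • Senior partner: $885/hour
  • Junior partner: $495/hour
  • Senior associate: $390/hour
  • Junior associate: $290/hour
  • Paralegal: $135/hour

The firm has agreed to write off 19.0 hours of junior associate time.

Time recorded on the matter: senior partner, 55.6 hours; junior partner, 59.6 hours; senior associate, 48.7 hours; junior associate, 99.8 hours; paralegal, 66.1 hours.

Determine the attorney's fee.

$130,056.50

Senior partner: 55.6 × $885 = $49,206.00
Junior partner: 59.6 × $495 = $29,502.00
Senior associate: 48.7 × $390 = $18,993.00
Junior associate: 99.8 × $290 = $28,942.00
Paralegal: 66.1 × $135 = $8,923.50
Subtotal: $135,566.50
Write-off: 19.0 × $290 = $5,510.00
Total: $135,566.50 − $5,510.00 = $130,056.50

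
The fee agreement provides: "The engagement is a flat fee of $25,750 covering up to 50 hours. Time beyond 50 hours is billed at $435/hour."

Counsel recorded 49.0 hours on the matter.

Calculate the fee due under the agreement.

$25,750.00

49.0 hours is within the 50-hour scope; only the flat fee applies.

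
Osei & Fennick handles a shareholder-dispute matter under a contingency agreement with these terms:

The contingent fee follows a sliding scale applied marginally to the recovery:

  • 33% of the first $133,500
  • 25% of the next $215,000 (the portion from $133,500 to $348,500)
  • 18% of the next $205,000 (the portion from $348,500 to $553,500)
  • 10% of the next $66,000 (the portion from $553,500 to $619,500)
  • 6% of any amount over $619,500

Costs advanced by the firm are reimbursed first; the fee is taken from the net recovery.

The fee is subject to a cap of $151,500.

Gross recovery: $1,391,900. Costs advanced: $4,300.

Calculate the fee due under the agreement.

$151,500.00

Fee base (net of costs): $1,391,900 − $4,300 = $1,387,600
First $133,500 at 33% = $44,055.00
Next $215,000 at 25% = $53,750.00
Next $205,000 at 18% = $36,900.00
Next $66,000 at 10% = $6,600.00
Remaining $768,100 at 6% = $46,086.00
Fee: $44,055.00 + $53,750.00 + $36,900.00 + $6,600.00 + $46,086.00 = $187,391.00
$187,391.00 exceeds the $151,500 cap, so the fee is capped at $151,500.00.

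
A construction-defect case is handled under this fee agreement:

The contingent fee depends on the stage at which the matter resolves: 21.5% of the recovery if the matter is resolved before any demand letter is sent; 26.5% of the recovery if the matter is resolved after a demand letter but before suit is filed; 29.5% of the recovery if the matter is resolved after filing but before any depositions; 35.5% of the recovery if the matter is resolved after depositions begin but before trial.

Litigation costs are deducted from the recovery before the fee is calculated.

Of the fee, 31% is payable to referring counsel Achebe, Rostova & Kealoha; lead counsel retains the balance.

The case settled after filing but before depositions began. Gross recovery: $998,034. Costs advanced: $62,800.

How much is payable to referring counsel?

$85,527.15

Fee base (net of costs): $998,034 − $62,800 = $935,234
The matter settled after filing but before depositions began, so the 29.5% rate applies.
$935,234 × 29.5% = $275,894.03
Referral share: 31% of $275,894.03 = $85,527.15; lead counsel retains $275,894.03 − $85,527.15 = $190,366.88.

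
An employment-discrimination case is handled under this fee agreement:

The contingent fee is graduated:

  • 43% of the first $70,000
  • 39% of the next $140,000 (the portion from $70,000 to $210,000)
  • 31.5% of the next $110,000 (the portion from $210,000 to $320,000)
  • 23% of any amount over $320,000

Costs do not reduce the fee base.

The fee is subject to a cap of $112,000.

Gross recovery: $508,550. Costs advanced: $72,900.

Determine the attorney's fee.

Fee base is the gross recovery, $508,550; costs are reimbursed separately.
First $70,000 at 43% = $30,100.00
Next $140,000 at 39% = $54,600.00
Next $110,000 at 31.5% = $34,650.00
Remaining $188,550 at 23% = $43,366.50
Fee: $30,100.00 + $54,600.00 + $34,650.00 + $43,366.50 = $162,716.50
$162,716.50 exceeds the $112,000 cap, so the fee is capped at $112,000.00.

$112,000.00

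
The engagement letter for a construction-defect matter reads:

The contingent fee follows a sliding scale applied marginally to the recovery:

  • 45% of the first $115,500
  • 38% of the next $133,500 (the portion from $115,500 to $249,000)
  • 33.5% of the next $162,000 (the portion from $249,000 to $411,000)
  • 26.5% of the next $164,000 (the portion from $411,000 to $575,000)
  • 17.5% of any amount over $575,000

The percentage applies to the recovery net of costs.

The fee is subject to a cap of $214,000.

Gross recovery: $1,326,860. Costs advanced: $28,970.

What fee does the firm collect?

$214,000.00

Fee base (net of costs): $1,326,860 − $28,970 = $1,297,890
First $115,500 at 45% = $51,975.00
Next $133,500 at 38% = $50,730.00
Next $162,000 at 33.5% = $54,270.00
Next $164,000 at 26.5% = $43,460.00
Remaining $722,890 at 17.5% = $126,505.75
Fee: $51,975.00 + $50,730.00 + $54,270.00 + $43,460.00 + $126,505.75 = $326,940.75
$326,940.75 exceeds the $214,000 cap, so the fee is capped at $214,000.00.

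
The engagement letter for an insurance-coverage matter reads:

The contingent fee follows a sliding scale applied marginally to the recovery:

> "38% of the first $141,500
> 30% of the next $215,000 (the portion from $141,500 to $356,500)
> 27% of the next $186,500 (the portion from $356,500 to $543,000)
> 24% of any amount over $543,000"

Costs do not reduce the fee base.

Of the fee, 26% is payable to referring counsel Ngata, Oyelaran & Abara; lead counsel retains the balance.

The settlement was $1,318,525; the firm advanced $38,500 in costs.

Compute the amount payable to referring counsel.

$92,235.26

Fee base is the gross recovery, $1,318,525; costs are reimbursed separately.
First $141,500 at 38% = $53,770.00
Next $215,000 at 30% = $64,500.00
Next $186,500 at 27% = $50,355.00
Remaining $775,525 at 24% = $186,126.00
Fee: $53,770.00 + $64,500.00 + $50,355.00 + $186,126.00 = $354,751.00
Referral share: 26% of $354,751.00 = $92,235.26; lead counsel retains $354,751.00 − $92,235.26 = $262,515.74.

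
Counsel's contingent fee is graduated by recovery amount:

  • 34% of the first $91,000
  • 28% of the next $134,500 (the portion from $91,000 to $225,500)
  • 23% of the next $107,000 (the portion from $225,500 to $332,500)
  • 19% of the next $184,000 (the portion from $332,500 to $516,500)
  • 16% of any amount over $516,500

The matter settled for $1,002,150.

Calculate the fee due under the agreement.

$205,874.00

First $91,000 at 34% = $30,940.00
Next $134,500 at 28% = $37,660.00
Next $107,000 at 23% = $24,610.00
Next $184,000 at 19% = $34,960.00
Remaining $485,650 at 16% = $77,704.00
Fee: $30,940.00 + $37,660.00 + $24,610.00 + $34,960.00 + $77,704.00 = $205,874.00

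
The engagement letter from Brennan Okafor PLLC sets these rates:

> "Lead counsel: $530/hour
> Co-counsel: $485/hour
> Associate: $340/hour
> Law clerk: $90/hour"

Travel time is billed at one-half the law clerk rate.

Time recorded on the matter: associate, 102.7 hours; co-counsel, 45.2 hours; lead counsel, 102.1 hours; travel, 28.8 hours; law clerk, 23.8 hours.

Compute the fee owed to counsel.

$114,391.00

Lead counsel: 102.1 × $530 = $54,113.00
Co-counsel: 45.2 × $485 = $21,922.00
Associate: 102.7 × $340 = $34,918.00
Law clerk: 23.8 × $90 = $2,142.00
Subtotal: $54,113.00 + $21,922.00 + $34,918.00 + $2,142.00 = $113,095.00
Travel: 28.8 × ($90 ÷ 2) = 28.8 × $45.00 = $1,296.00
Total: $113,095.00 + $1,296.00 = $114,391.00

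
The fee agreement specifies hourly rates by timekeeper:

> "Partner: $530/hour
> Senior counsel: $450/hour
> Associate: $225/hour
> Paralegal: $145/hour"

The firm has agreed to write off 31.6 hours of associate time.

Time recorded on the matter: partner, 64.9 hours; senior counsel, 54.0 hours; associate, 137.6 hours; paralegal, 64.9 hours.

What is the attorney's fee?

Partner: 64.9 × $530 = $34,397.00
Senior counsel: 54.0 × $450 = $24,300.00
Associate: 137.6 × $225 = $30,960.00
Paralegal: 64.9 × $145 = $9,410.50
Subtotal: $99,067.50
Write-off: 31.6 × $225 = $7,110.00
Total: $99,067.50 − $7,110.00 = $91,957.50

$91,957.50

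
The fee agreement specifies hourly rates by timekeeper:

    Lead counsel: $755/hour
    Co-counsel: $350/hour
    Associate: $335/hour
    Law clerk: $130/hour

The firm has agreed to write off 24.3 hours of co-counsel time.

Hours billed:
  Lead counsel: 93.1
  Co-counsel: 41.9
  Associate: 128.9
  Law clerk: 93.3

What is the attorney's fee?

Lead counsel: 93.1 × $755 = $70,290.50
Co-counsel: 41.9 × $350 = $14,665.00
Associate: 128.9 × $335 = $43,181.50
Law clerk: 93.3 × $130 = $12,129.00
Subtotal: $140,266.00
Write-off: 24.3 × $350 = $8,505.00
Total: $140,266.00 − $8,505.00 = $131,761.00

$131,761.00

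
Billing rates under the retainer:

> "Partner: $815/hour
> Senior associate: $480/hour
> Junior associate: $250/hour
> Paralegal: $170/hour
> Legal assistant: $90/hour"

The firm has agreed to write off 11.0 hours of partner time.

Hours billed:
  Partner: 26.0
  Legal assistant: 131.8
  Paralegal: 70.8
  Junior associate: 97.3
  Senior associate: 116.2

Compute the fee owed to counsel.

Partner: 26.0 × $815 = $21,190.00
Senior associate: 116.2 × $480 = $55,776.00
Junior associate: 97.3 × $250 = $24,325.00
Paralegal: 70.8 × $170 = $12,036.00
Legal assistant: 131.8 × $90 = $11,862.00
Subtotal: $125,189.00
Write-off: 11.0 × $815 = $8,965.00
Total: $125,189.00 − $8,965.00 = $116,224.00

$116,224.00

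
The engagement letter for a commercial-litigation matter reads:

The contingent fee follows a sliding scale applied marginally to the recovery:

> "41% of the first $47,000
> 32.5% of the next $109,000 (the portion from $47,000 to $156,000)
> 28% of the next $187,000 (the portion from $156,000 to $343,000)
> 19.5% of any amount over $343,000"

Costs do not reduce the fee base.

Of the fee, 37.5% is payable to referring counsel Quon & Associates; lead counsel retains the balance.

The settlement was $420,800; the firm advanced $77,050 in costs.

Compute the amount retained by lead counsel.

Fee base is the gross recovery, $420,800; costs are reimbursed separately.
First $47,000 at 41% = $19,270.00
Next $109,000 at 32.5% = $35,425.00
Next $187,000 at 28% = $52,360.00
Remaining $77,800 at 19.5% = $15,171.00
Fee: $19,270.00 + $35,425.00 + $52,360.00 + $15,171.00 = $122,226.00
Referral share: 37.5% of $122,226.00 = $45,834.75; lead counsel retains $122,226.00 − $45,834.75 = $76,391.25.

$76,391.25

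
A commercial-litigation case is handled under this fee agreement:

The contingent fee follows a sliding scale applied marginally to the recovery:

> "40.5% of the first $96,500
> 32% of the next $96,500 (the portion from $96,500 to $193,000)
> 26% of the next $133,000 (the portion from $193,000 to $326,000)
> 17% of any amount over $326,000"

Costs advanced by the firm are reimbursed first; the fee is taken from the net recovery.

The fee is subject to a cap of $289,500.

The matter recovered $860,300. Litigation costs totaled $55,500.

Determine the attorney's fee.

Fee base (net of costs): $860,300 − $55,500 = $804,800
First $96,500 at 40.5% = $39,082.50
Next $96,500 at 32% = $30,880.00
Next $133,000 at 26% = $34,580.00
Remaining $478,800 at 17% = $81,396.00
Fee: $39,082.50 + $30,880.00 + $34,580.00 + $81,396.00 = $185,938.50
$185,938.50 is under the $289,500 cap.

$185,938.50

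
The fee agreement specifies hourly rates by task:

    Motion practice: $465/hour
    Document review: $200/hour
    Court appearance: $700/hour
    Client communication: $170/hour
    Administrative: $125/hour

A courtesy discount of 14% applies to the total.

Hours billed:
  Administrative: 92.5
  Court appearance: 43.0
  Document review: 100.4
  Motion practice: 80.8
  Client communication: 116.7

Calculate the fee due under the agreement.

Motion practice: 80.8 × $465 = $37,572.00
Document review: 100.4 × $200 = $20,080.00
Court appearance: 43.0 × $700 = $30,100.00
Client communication: 116.7 × $170 = $19,839.00
Administrative: 92.5 × $125 = $11,562.50
Subtotal: $119,153.50
Less 14% discount: −$16,681.49
Total: $119,153.50 − $16,681.49 = $102,472.01

$102,472.01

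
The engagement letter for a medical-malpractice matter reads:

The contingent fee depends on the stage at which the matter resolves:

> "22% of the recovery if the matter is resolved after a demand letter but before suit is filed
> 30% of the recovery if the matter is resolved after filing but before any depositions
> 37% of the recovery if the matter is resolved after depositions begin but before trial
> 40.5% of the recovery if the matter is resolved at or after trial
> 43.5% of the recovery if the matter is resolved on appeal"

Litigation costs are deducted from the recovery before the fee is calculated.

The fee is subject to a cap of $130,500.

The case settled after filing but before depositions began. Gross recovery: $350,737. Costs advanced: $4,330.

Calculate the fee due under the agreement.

$103,922.10

Fee base (net of costs): $350,737 − $4,330 = $346,407
The matter settled after filing but before depositions began, so the 30% rate applies.
$346,407 × 30% = $103,922.10
$103,922.10 is under the $130,500 cap.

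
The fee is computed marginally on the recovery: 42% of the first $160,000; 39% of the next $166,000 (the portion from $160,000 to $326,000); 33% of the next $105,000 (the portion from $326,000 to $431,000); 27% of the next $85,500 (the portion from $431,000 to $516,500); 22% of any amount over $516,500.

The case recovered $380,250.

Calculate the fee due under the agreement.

First $160,000 at 42% = $67,200.00
Next $166,000 at 39% = $64,740.00
Remaining $54,250 at 33% = $17,902.50
Fee: $67,200.00 + $64,740.00 + $17,902.50 = $149,842.50

$149,842.50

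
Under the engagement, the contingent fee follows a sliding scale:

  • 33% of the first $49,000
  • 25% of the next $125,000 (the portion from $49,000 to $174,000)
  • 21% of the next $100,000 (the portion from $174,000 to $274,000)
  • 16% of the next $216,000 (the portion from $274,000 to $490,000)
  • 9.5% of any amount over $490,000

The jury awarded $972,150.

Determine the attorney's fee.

$148,784.25

First $49,000 at 33% = $16,170.00
Next $125,000 at 25% = $31,250.00
Next $100,000 at 21% = $21,000.00
Next $216,000 at 16% = $34,560.00
Remaining $482,150 at 9.5% = $45,804.25
Fee: $16,170.00 + $31,250.00 + $21,000.00 + $34,560.00 + $45,804.25 = $148,784.25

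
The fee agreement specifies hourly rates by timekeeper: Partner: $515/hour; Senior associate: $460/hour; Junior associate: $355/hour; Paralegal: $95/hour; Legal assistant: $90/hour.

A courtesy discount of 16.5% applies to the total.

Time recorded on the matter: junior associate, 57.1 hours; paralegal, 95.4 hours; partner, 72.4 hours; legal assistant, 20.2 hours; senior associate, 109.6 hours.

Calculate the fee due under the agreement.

Partner: 72.4 × $515 = $37,286.00
Senior associate: 109.6 × $460 = $50,416.00
Junior associate: 57.1 × $355 = $20,270.50
Paralegal: 95.4 × $95 = $9,063.00
Legal assistant: 20.2 × $90 = $1,818.00
Subtotal: $118,853.50
Less 16.5% discount: −$19,610.83
Total: $118,853.50 − $19,610.83 = $99,242.67

$99,242.67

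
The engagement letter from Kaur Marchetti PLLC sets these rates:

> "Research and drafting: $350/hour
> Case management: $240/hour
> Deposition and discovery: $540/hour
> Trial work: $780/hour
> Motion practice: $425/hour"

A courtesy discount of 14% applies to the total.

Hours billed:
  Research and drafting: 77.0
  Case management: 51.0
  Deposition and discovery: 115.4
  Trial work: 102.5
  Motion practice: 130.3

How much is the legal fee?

$203,676.81

Research and drafting: 77.0 × $350 = $26,950.00
Case management: 51.0 × $240 = $12,240.00
Deposition and discovery: 115.4 × $540 = $62,316.00
Trial work: 102.5 × $780 = $79,950.00
Motion practice: 130.3 × $425 = $55,377.50
Subtotal: $236,833.50
Less 14% discount: −$33,156.69
Total: $236,833.50 − $33,156.69 = $203,676.81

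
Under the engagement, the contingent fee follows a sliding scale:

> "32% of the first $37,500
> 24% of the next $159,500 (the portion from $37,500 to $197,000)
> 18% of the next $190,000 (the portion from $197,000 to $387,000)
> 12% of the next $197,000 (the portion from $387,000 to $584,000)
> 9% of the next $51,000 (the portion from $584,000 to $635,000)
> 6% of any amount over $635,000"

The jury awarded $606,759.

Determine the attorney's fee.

$110,168.31

First $37,500 at 32% = $12,000.00
Next $159,500 at 24% = $38,280.00
Next $190,000 at 18% = $34,200.00
Next $197,000 at 12% = $23,640.00
Remaining $22,759 at 9% = $2,048.31
Fee: $12,000.00 + $38,280.00 + $34,200.00 + $23,640.00 + $2,048.31 = $110,168.31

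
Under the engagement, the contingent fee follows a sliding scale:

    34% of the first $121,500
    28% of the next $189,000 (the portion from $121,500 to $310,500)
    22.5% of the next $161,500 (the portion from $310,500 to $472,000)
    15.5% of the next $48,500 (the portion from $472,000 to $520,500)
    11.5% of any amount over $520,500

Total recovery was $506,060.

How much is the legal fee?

$135,846.80

First $121,500 at 34% = $41,310.00
Next $189,000 at 28% = $52,920.00
Next $161,500 at 22.5% = $36,337.50
Remaining $34,060 at 15.5% = $5,279.30
Fee: $41,310.00 + $52,920.00 + $36,337.50 + $5,279.30 = $135,846.80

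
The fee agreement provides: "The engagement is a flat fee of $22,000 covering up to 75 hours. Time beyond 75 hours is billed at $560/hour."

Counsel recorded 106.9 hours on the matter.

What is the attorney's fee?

Flat fee: $22,000.00
Excess hours: 106.9 − 75 = 31.9
Overrun: 31.9 × $560 = $17,864.00
Total: $22,000.00 + $17,864.00 = $39,864.00

$39,864.00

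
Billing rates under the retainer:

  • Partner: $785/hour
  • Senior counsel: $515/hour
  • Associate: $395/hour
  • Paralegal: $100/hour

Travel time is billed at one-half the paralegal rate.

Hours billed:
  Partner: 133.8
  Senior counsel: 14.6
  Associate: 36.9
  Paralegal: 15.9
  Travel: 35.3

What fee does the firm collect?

Partner: 133.8 × $785 = $105,033.00
Senior counsel: 14.6 × $515 = $7,519.00
Associate: 36.9 × $395 = $14,575.50
Paralegal: 15.9 × $100 = $1,590.00
Subtotal: $105,033.00 + $7,519.00 + $14,575.50 + $1,590.00 = $128,717.50
Travel: 35.3 × ($100 ÷ 2) = 35.3 × $50.00 = $1,765.00
Total: $128,717.50 + $1,765.00 = $130,482.50

$130,482.50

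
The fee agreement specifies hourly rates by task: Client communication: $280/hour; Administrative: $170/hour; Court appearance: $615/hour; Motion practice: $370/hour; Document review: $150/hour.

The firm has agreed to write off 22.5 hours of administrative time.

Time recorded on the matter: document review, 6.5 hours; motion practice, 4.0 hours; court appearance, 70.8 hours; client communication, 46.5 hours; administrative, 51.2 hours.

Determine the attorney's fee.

Client communication: 46.5 × $280 = $13,020.00
Administrative: 51.2 × $170 = $8,704.00
Court appearance: 70.8 × $615 = $43,542.00
Motion practice: 4.0 × $370 = $1,480.00
Document review: 6.5 × $150 = $975.00
Subtotal: $67,721.00
Write-off: 22.5 × $170 = $3,825.00
Total: $67,721.00 − $3,825.00 = $63,896.00

$63,896.00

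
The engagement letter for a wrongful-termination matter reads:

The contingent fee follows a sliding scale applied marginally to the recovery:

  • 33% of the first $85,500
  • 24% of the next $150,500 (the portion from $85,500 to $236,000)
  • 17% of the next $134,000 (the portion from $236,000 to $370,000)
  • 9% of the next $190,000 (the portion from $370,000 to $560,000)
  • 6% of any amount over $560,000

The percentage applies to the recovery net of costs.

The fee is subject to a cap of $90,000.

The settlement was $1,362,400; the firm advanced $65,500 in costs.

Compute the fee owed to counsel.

Fee base (net of costs): $1,362,400 − $65,500 = $1,296,900
First $85,500 at 33% = $28,215.00
Next $150,500 at 24% = $36,120.00
Next $134,000 at 17% = $22,780.00
Next $190,000 at 9% = $17,100.00
Remaining $736,900 at 6% = $44,214.00
Fee: $28,215.00 + $36,120.00 + $22,780.00 + $17,100.00 + $44,214.00 = $148,429.00
$148,429.00 exceeds the $90,000 cap, so the fee is capped at $90,000.00.

$90,000.00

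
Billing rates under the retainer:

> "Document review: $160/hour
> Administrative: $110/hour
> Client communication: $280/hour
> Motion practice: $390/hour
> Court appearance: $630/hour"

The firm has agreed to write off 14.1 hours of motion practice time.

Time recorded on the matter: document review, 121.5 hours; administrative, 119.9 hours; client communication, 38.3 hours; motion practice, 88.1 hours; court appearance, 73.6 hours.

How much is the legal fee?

Document review: 121.5 × $160 = $19,440.00
Administrative: 119.9 × $110 = $13,189.00
Client communication: 38.3 × $280 = $10,724.00
Motion practice: 88.1 × $390 = $34,359.00
Court appearance: 73.6 × $630 = $46,368.00
Subtotal: $124,080.00
Write-off: 14.1 × $390 = $5,499.00
Total: $124,080.00 − $5,499.00 = $118,581.00

$118,581.00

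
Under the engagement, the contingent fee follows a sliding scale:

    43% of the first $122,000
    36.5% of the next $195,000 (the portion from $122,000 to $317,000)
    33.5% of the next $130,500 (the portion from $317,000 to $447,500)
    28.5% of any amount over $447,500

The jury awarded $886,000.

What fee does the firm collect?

First $122,000 at 43% = $52,460.00
Next $195,000 at 36.5% = $71,175.00
Next $130,500 at 33.5% = $43,717.50
Remaining $438,500 at 28.5% = $124,972.50
Fee: $52,460.00 + $71,175.00 + $43,717.50 + $124,972.50 = $292,325.00

$292,325.00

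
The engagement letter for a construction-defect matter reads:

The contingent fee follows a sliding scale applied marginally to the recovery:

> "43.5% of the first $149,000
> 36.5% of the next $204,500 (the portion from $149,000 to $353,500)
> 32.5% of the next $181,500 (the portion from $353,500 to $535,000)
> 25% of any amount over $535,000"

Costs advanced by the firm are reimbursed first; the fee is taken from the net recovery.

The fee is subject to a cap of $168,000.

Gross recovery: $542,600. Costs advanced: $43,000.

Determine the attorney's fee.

Fee base (net of costs): $542,600 − $43,000 = $499,600
First $149,000 at 43.5% = $64,815.00
Next $204,500 at 36.5% = $74,642.50
Remaining $146,100 at 32.5% = $47,482.50
Fee: $64,815.00 + $74,642.50 + $47,482.50 = $186,940.00
$186,940.00 exceeds the $168,000 cap, so the fee is capped at $168,000.00.

$168,000.00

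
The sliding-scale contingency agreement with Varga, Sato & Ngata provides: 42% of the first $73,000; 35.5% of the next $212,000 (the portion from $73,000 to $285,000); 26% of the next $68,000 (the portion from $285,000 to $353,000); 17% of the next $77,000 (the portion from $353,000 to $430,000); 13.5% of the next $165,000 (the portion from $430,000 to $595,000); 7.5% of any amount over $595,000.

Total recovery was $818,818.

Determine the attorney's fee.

First $73,000 at 42% = $30,660.00
Next $212,000 at 35.5% = $75,260.00
Next $68,000 at 26% = $17,680.00
Next $77,000 at 17% = $13,090.00
Next $165,000 at 13.5% = $22,275.00
Remaining $223,818 at 7.5% = $16,786.35
Fee: $30,660.00 + $75,260.00 + $17,680.00 + $13,090.00 + $22,275.00 + $16,786.35 = $175,751.35

$175,751.35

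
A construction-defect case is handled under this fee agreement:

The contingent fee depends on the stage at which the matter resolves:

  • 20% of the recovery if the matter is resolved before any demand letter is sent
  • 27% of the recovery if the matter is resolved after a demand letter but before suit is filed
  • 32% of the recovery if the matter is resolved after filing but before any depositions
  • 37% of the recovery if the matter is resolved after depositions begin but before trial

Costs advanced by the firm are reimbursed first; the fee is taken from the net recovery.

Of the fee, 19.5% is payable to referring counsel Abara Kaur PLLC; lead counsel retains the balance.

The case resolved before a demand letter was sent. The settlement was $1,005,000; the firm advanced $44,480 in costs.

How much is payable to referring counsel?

Fee base (net of costs): $1,005,000 − $44,480 = $960,520
The matter resolved before a demand letter was sent, so the 20% rate applies.
$960,520 × 20% = $192,104.00
Referral share: 19.5% of $192,104.00 = $37,460.28; lead counsel retains $192,104.00 − $37,460.28 = $154,643.72.

$37,460.28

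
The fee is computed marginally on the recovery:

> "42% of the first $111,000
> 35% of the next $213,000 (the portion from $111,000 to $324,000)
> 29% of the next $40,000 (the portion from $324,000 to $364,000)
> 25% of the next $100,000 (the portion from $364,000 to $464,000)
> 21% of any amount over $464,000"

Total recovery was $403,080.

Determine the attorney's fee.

$142,540.00

First $111,000 at 42% = $46,620.00
Next $213,000 at 35% = $74,550.00
Next $40,000 at 29% = $11,600.00
Remaining $39,080 at 25% = $9,770.00
Fee: $46,620.00 + $74,550.00 + $11,600.00 + $9,770.00 = $142,540.00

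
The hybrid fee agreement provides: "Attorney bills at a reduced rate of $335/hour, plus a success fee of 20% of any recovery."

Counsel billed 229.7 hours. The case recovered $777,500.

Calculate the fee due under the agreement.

Hourly: 229.7 × $335 = $76,949.50
Success fee: 20% of $777,500 = $155,500.00
Total: $76,949.50 + $155,500.00 = $232,449.50

$232,449.50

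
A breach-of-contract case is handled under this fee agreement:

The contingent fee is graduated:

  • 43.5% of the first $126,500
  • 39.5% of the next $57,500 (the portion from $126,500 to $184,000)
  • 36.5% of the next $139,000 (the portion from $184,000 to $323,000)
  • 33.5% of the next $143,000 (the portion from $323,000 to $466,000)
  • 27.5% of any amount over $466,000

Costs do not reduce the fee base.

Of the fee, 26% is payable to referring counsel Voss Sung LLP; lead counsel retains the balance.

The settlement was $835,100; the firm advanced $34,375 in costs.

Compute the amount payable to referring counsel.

Fee base is the gross recovery, $835,100; costs are reimbursed separately.
First $126,500 at 43.5% = $55,027.50
Next $57,500 at 39.5% = $22,712.50
Next $139,000 at 36.5% = $50,735.00
Next $143,000 at 33.5% = $47,905.00
Remaining $369,100 at 27.5% = $101,502.50
Fee: $55,027.50 + $22,712.50 + $50,735.00 + $47,905.00 + $101,502.50 = $277,882.50
Referral share: 26% of $277,882.50 = $72,249.45; lead counsel retains $277,882.50 − $72,249.45 = $205,633.05.

$72,249.45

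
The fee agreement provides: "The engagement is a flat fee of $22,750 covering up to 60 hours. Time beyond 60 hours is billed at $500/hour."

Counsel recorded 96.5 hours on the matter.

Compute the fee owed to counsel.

Flat fee: $22,750.00
Excess hours: 96.5 − 60 = 36.5
Overrun: 36.5 × $500 = $18,250.00
Total: $22,750.00 + $18,250.00 = $41,000.00

$41,000.00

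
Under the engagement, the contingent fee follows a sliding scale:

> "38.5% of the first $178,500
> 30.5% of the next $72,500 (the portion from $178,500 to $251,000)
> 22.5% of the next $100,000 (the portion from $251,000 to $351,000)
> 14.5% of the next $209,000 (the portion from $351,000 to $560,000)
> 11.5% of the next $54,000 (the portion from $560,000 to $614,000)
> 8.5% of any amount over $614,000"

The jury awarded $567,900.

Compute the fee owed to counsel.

$144,548.50

First $178,500 at 38.5% = $68,722.50
Next $72,500 at 30.5% = $22,112.50
Next $100,000 at 22.5% = $22,500.00
Next $209,000 at 14.5% = $30,305.00
Remaining $7,900 at 11.5% = $908.50
Fee: $68,722.50 + $22,112.50 + $22,500.00 + $30,305.00 + $908.50 = $144,548.50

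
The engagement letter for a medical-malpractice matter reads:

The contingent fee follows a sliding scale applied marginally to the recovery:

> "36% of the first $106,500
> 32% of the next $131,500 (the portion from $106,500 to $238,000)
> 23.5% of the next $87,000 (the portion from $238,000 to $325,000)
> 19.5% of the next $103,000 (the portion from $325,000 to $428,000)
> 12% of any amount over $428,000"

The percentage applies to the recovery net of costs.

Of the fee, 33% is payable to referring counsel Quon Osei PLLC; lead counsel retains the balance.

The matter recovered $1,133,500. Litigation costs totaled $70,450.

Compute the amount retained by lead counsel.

$132,094.52

Fee base (net of costs): $1,133,500 − $70,450 = $1,063,050
First $106,500 at 36% = $38,340.00
Next $131,500 at 32% = $42,080.00
Next $87,000 at 23.5% = $20,445.00
Next $103,000 at 19.5% = $20,085.00
Remaining $635,050 at 12% = $76,206.00
Fee: $38,340.00 + $42,080.00 + $20,445.00 + $20,085.00 + $76,206.00 = $197,156.00
Referral share: 33% of $197,156.00 = $65,061.48; lead counsel retains $197,156.00 − $65,061.48 = $132,094.52.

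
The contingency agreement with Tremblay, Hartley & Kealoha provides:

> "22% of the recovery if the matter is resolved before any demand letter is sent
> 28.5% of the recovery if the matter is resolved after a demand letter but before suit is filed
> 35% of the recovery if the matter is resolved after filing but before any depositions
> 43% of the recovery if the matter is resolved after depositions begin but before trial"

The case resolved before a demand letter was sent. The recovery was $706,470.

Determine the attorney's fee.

$155,423.40

The matter resolved before a demand letter was sent, so the 22% rate applies.
$706,470 × 22% = $155,423.40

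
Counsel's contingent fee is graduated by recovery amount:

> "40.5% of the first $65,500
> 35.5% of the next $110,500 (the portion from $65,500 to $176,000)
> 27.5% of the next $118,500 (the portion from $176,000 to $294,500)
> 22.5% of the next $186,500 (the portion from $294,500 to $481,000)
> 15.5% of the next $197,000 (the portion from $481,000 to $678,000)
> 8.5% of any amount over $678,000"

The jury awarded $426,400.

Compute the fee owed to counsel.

$128,020.00

First $65,500 at 40.5% = $26,527.50
Next $110,500 at 35.5% = $39,227.50
Next $118,500 at 27.5% = $32,587.50
Remaining $131,900 at 22.5% = $29,677.50
Fee: $26,527.50 + $39,227.50 + $32,587.50 + $29,677.50 = $128,020.00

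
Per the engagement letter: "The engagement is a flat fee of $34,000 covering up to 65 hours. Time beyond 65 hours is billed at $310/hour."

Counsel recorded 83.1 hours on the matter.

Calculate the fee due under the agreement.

Flat fee: $34,000.00
Excess hours: 83.1 − 65 = 18.1
Overrun: 18.1 × $310 = $5,611.00
Total: $34,000.00 + $5,611.00 = $39,611.00

$39,611.00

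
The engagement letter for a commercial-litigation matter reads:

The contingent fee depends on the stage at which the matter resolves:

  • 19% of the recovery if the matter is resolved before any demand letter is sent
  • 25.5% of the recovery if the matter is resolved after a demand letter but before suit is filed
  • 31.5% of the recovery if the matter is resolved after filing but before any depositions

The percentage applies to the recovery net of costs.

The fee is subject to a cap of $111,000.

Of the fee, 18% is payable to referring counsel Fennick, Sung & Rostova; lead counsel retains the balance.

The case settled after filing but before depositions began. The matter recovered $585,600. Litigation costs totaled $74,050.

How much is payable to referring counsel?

Fee base (net of costs): $585,600 − $74,050 = $511,550
The matter settled after filing but before depositions began, so the 31.5% rate applies.
$511,550 × 31.5% = $161,138.25
$161,138.25 exceeds the $111,000 cap, so the fee is capped at $111,000.00.
Referral share: 18% of $111,000.00 = $19,980.00; lead counsel retains $111,000.00 − $19,980.00 = $91,020.00.

$19,980.00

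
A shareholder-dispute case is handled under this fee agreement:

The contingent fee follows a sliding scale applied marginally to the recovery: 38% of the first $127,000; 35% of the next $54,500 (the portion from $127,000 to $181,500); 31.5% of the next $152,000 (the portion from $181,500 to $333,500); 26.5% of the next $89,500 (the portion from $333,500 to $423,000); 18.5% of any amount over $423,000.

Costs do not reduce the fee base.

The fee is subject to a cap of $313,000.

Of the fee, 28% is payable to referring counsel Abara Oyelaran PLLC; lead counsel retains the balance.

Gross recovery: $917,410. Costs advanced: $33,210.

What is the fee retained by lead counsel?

$165,886.81

Fee base is the gross recovery, $917,410; costs are reimbursed separately.
First $127,000 at 38% = $48,260.00
Next $54,500 at 35% = $19,075.00
Next $152,000 at 31.5% = $47,880.00
Next $89,500 at 26.5% = $23,717.50
Remaining $494,410 at 18.5% = $91,465.85
Fee: $48,260.00 + $19,075.00 + $47,880.00 + $23,717.50 + $91,465.85 = $230,398.35
$230,398.35 is under the $313,000 cap.
Referral share: 28% of $230,398.35 = $64,511.54; lead counsel retains $230,398.35 − $64,511.54 = $165,886.81.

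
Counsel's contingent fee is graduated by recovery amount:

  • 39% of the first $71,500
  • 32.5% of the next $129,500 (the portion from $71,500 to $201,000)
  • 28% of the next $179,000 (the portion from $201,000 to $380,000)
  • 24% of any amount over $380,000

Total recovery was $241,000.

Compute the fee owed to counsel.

$81,172.50

First $71,500 at 39% = $27,885.00
Next $129,500 at 32.5% = $42,087.50
Remaining $40,000 at 28% = $11,200.00
Fee: $27,885.00 + $42,087.50 + $11,200.00 = $81,172.50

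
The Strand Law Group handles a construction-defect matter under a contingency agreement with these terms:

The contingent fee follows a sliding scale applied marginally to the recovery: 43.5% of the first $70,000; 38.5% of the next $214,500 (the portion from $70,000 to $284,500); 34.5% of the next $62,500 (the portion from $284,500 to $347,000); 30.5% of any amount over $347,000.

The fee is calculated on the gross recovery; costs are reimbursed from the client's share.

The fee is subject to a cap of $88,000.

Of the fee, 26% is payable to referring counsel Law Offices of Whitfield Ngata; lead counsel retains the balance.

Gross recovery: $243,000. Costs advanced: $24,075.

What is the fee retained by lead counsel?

Fee base is the gross recovery, $243,000; costs are reimbursed separately.
First $70,000 at 43.5% = $30,450.00
Remaining $173,000 at 38.5% = $66,605.00
Fee: $30,450.00 + $66,605.00 = $97,055.00
$97,055.00 exceeds the $88,000 cap, so the fee is capped at $88,000.00.
Referral share: 26% of $88,000.00 = $22,880.00; lead counsel retains $88,000.00 − $22,880.00 = $65,120.00.

$65,120.00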